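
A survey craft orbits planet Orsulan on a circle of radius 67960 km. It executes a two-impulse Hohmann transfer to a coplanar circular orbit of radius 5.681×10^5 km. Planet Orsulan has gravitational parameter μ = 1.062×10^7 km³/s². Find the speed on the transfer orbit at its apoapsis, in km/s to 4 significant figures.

v = 1.999 km/s

Semi-major axis of the transfer orbit: a_t = (67960 + 5.681×10^5)/2 = 3.1803×10^5 km.
The apoapsis of the transfer ellipse is at r = 5.681×10^5 km.
Applying v² = μ(2/r − 1/a_t): v = 1.999 km/s.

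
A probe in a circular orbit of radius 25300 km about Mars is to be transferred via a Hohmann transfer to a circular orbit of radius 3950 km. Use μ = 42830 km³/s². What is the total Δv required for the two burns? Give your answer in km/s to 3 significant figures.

The Hohmann ellipse has a_t = (r₁ + r₂)/2 = 14625 km.
Circular speed at r₁: v₁ = √(μ/r₁) = √(42830/25300) = 1.3011 km/s.
On the transfer ellipse at r₁, v² = μ(2/r − 1/a) gives v_a = √[μ(2/r₁ − 1/a_t)] = 0.67618 km/s.
First burn Δv₁ = |v_a − v₁| = 0.6249 km/s.
At r₂, v₂ = √(μ/r₂) = 3.293 km/s.
Transfer-orbit speed at r₂: v_p = √[μ(2/r₂ − 1/a_t)] = 4.331 km/s.
Second burn Δv₂ = |v₂ − v_p| = 1.038 km/s.
Total Δv = Δv₁ + Δv₂ = 1.663 km/s.

Δv = 1.66 km/s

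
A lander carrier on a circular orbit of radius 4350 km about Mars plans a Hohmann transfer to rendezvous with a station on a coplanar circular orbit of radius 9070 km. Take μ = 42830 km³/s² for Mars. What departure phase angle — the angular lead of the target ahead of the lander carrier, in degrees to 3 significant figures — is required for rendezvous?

Transfer-ellipse semi-major axis a_t = (r₁ + r₂)/2 = (4350 + 9070)/2 = 6710 km.
Transfer time t = π√(a_t³/μ) = 8344 s.
Target angular speed ω₂ = √(μ/r₂³) = 2.396×10^-4 rad/s.
Angle swept by the target during transfer: ω₂·t = 1.999 rad = 114.5°.
Arrival is 180° from departure on the ellipse, so φ = 180° − 114.5° = 65.5°.

φ = 65.5°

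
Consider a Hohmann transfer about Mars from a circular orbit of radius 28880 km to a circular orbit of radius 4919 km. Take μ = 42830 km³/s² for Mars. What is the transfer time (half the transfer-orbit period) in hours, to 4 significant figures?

Transfer-ellipse semi-major axis a_t = (r₁ + r₂)/2 = (28880 + 4919)/2 = 16899.5 km.
Transfer time t = π√(a_t³/μ) = π√((16899.5)³ / 42830) = 33350 s.
Converting: 33350 s ÷ 3600 s/hour = 9.264 hours.

t = 9.264 hours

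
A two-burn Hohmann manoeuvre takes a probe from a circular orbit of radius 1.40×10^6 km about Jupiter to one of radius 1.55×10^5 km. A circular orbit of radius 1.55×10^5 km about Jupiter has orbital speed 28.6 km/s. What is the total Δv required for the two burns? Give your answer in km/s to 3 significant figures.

From the circular-orbit relation v² = μ/r at r = 1.55×10^5 km: μ = v²r = (28.6)² × 1.55×10^5 = 1.26784×10^8 km³/s².
The Hohmann ellipse has a_t = (r₁ + r₂)/2 = 7.775×10^5 km.
Circular speed at r₁: v₁ = √(μ/r₁) = √(1.26784×10^8/1.400×10^6) = 9.5163 km/s.
Transfer-orbit speed at r₁ (vis-viva equation): v_a = √[μ(2/r₁ − 1/a_t)] = 4.2490 km/s.
First burn Δv₁ = |v_a − v₁| = 5.2673 km/s.
At r₂, v₂ = √(μ/r₂) = 28.6000 km/s.
Transfer-orbit speed at r₂: v_p = √[μ(2/r₂ − 1/a_t)] = 38.3778 km/s.
Second burn Δv₂ = |v₂ − v_p| = 9.7778 km/s.
Δv = Δv₁ + Δv₂ = 5.2673 + 9.7778 = 15.05 km/s.

Δv = 15.0 km/s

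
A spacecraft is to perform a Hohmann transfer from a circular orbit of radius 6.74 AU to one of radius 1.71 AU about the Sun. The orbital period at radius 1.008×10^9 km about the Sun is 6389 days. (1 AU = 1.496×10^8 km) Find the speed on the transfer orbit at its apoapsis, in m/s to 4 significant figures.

From Kepler's third law T² = 4π²r³/μ at r = 1.008×10^9 km, T = 6389 days = 6389 × 86400 s = 5.520096×10^8 s: μ = 4π²r³/T² = 1.32693×10^11 km³/s².
In km: r₁ = 6.74 × 1.496×10^8 = 1.008304×10^9 km; r₂ = 1.71 × 1.496×10^8 = 2.55816×10^8 km.
The Hohmann ellipse has a_t = (r₁ + r₂)/2 = 6.3206×10^8 km.
At apoapsis, r = 1.008304×10^9 km.
Applying v² = μ(2/r − 1/a_t): v = 7.298 km/s.

v = 7298 m/s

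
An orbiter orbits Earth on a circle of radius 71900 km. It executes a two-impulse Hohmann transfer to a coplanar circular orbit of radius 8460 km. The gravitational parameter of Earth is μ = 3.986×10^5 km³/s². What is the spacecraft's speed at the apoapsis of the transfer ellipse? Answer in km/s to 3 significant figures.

v = 1.08 km/s

The Hohmann ellipse has a_t = (r₁ + r₂)/2 = 40180 km.
The apoapsis of the transfer ellipse is at r = 71900 km.
From the vis-viva equation, v = √[μ(2/r − 1/a_t)] = 1.080 km/s.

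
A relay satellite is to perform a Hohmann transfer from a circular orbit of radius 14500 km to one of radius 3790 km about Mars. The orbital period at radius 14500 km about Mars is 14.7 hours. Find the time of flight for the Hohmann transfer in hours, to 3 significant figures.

From Kepler's third law T² = 4π²r³/μ at r = 14500 km, T = 14.7 hours = 14.7 × 3600 s = 52920 s: μ = 4π²r³/T² = 42975.8 km³/s².
The Hohmann ellipse has a_t = (r₁ + r₂)/2 = 9145 km.
By Kepler's third law the transfer-orbit period is T = 2π√(a_t³/μ), so t = T/2 = 13250 s.
Converting: 13250 s ÷ 3600 s/hour = 3.68 hours.

t = 3.68 hours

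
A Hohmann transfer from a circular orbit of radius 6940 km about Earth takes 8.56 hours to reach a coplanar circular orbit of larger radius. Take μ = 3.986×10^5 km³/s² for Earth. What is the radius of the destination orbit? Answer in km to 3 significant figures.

r₂ = 60500 km

Transfer time t = 8.56 hours = 30816 s, and t = π√(a_t³/μ).
So a_t = (μ t²/π²)^(1/3) = (3.986×10^5 × (30816)² / π²)^(1/3) = 33723 km.
Since a_t = (r₁ + r₂)/2, r₂ = 2a_t − r₁ = 2×33723 − 6940 = 60506 km.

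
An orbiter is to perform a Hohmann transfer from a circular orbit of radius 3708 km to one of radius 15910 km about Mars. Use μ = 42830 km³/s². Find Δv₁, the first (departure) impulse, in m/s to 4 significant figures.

Transfer-ellipse semi-major axis a_t = (r₁ + r₂)/2 = (3708 + 15910)/2 = 9809 km.
Circular speed at r = 3708 km: v_c = √(μ/r) = 3.3986 km/s.
Vis-viva on the transfer ellipse at r = 3708 km gives v_t = √[μ(2/r − 1/a_t)] = 4.3284 km/s.
Δv₁ = |v_t − v_c| = |4.3284 − 3.3986| = 0.9298 km/s.

Δv₁ = 929.8 m/s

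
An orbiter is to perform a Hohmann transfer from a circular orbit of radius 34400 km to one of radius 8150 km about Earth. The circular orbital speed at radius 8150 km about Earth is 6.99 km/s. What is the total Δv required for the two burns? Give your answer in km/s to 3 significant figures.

From the circular-orbit relation v² = μ/r at r = 8150 km: μ = v²r = (6.99)² × 8150 = 3.98210×10^5 km³/s².
Transfer-ellipse semi-major axis a_t = (r₁ + r₂)/2 = (34400 + 8150)/2 = 21275 km.
At r₁ the circular-orbit speed is v₁ = √(μ/r₁) = 3.40233 km/s.
Transfer-orbit speed at r₁ (v² = μ(2/r − 1/a)): v_a = √[μ(2/r₁ − 1/a_t)] = 2.10582 km/s.
First burn Δv₁ = |v_a − v₁| = 1.297 km/s.
Circular speed at r₂: v₂ = √(μ/r₂) = 6.990 km/s.
Transfer-orbit speed at r₂: v_p = √[μ(2/r₂ − 1/a_t)] = 8.888 km/s.
Second burn Δv₂ = |v₂ − v_p| = 1.898 km/s.
Total Δv = Δv₁ + Δv₂ = 3.195 km/s.

Δv = 3.19 km/s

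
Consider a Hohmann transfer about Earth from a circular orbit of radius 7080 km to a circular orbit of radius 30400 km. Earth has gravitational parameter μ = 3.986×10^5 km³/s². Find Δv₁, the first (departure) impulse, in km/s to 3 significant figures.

Δv₁ = 2.05 km/s

The Hohmann ellipse has a_t = (r₁ + r₂)/2 = 18740 km.
Circular speed at r = 7080 km: v_c = √(μ/r) = 7.5033 km/s.
Transfer-orbit speed at the same r (vis-viva, a = a_t): v_t = √[μ(2/r − 1/a_t)] = 9.5566 km/s.
Δv₁ = |v_t − v_c| = |9.5566 − 7.5033| = 2.053 km/s.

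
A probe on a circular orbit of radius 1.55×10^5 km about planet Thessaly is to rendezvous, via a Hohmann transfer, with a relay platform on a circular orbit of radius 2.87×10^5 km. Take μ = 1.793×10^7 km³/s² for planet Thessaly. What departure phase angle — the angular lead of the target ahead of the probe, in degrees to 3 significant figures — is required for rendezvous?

φ = 58.4°

The Hohmann ellipse has a_t = (r₁ + r₂)/2 = 2.210×10^5 km.
Transfer time t = π√(a_t³/μ) = 77080 s.
The target's mean motion on its circular orbit is ω₂ = √(μ/r₂³) = 2.754×10^-5 rad/s.
Angle swept by the target during transfer: ω₂·t = 2.123 rad = 121.6°.
Arrival is 180° from departure on the ellipse, so φ = 180° − 121.6° = 58.4°.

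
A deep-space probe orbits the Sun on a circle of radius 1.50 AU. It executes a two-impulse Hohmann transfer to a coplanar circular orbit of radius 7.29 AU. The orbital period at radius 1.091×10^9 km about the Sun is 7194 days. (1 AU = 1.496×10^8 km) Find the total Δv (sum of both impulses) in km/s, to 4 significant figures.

Δv = 11.59 km/s

From Kepler's third law T² = 4π²r³/μ at r = 1.091×10^9 km, T = 7194 days = 7194 × 86400 s = 6.215616×10^8 s: μ = 4π²r³/T² = 1.32698×10^11 km³/s².
In km: r₁ = 1.50 × 1.496×10^8 = 2.244×10^8 km; r₂ = 7.29 × 1.496×10^8 = 1.090584×10^9 km.
Semi-major axis of the transfer orbit: a_t = (2.244×10^8 + 1.090584×10^9)/2 = 6.57492×10^8 km.
Circular speed at r₁: v₁ = √(μ/r₁) = √(1.32698×10^11/2.244×10^8) = 24.318 km/s.
Transfer-orbit speed at r₁ (vis-viva equation): v_p = √[μ(2/r₁ − 1/a_t)] = 31.319 km/s.
First burn Δv₁ = |v_p − v₁| = 7.001 km/s.
At r₂, v₂ = √(μ/r₂) = 11.03 km/s.
Transfer-orbit speed at r₂: v_a = √[μ(2/r₂ − 1/a_t)] = 6.444 km/s.
Second burn Δv₂ = |v₂ − v_a| = 4.586 km/s.
Δv = Δv₁ + Δv₂ = 7.001 + 4.586 = 11.59 km/s.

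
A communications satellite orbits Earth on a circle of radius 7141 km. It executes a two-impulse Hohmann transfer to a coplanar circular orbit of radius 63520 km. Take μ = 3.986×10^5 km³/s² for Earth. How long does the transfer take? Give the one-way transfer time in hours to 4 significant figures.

Semi-major axis of the transfer orbit: a_t = (7141 + 63520)/2 = 35330.5 km.
Half the transfer-orbit period gives t = π√(a_t³/μ) = 33045 s.
Converting: 33045 s ÷ 3600 s/hour = 9.179 hours.

t = 9.179 hours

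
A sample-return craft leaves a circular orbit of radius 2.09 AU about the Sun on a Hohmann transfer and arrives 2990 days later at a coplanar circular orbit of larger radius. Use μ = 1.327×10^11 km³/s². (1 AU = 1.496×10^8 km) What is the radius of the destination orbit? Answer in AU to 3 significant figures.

r₂ = 10.8 AU

In km: r₁ = 2.09 × 1.496×10^8 = 3.12664×10^8 km.
Transfer time t = 2990 days = 2.58336×10^8 s, and t = π√(a_t³/μ).
So a_t = (μ t²/π²)^(1/3) = (1.327×10^11 × (2.58336×10^8)² / π²)^(1/3) = 9.6453×10^8 km.
Since a_t = (r₁ + r₂)/2, r₂ = 2a_t − r₁ = 2×9.6453×10^8 − 3.12664×10^8 = 1.616396×10^9 km.
In AU: r₂ = 1.616396×10^9 / 1.496×10^8 = 10.8 AU.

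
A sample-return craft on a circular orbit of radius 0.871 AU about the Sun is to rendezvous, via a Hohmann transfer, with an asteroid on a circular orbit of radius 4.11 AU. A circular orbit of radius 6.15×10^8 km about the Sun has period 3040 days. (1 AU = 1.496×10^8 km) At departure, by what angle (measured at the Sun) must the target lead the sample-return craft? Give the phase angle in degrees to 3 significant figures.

φ = 95.1°

From Kepler's third law T² = 4π²r³/μ at r = 6.15×10^8 km, T = 3040 days = 3040 × 86400 s = 2.62656×10^8 s: μ = 4π²r³/T² = 1.33110×10^11 km³/s².
In km: r₁ = 0.871 × 1.496×10^8 = 1.303016×10^8 km; r₂ = 4.11 × 1.496×10^8 = 6.14856×10^8 km.
The Hohmann ellipse has a_t = (r₁ + r₂)/2 = 3.725788×10^8 km.
Transfer time t = π√(a_t³/μ) = 6.193×10^7 s.
Target angular speed ω₂ = √(μ/r₂³) = 2.393×10^-8 rad/s.
Angle swept by the target during transfer: ω₂·t = 1.482 rad = 84.91°.
The sample-return craft traverses 180° on the transfer ellipse, so the target must lead by 180° − 84.91° = 95.1°.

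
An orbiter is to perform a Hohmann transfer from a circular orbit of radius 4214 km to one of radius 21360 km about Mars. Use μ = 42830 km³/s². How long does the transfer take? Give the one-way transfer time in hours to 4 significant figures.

Semi-major axis of the transfer orbit: a_t = (4214 + 21360)/2 = 12787 km.
Transfer time t = π√(a_t³/μ) = π√((12787)³ / 42830) = 21950 s.
Converting: 21950 s ÷ 3600 s/hour = 6.097 hours.

t = 6.097 hours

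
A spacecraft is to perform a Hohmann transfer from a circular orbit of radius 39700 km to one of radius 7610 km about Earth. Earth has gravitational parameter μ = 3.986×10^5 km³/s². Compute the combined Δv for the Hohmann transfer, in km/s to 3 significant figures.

Δv = 3.51 km/s

The Hohmann ellipse has a_t = (r₁ + r₂)/2 = 23655 km.
Circular speed at r₁: v₁ = √(μ/r₁) = √(3.986×10^5/39700) = 3.1686 km/s.
On the transfer ellipse at r₁, v² = μ(2/r − 1/a) gives v_a = √[μ(2/r₁ − 1/a_t)] = 1.7972 km/s.
First burn Δv₁ = |v_a − v₁| = 1.371 km/s.
At r₂, v₂ = √(μ/r₂) = 7.237 km/s.
Transfer-orbit speed at r₂: v_p = √[μ(2/r₂ − 1/a_t)] = 9.376 km/s.
Second burn Δv₂ = |v₂ − v_p| = 2.139 km/s.
Δv = Δv₁ + Δv₂ = 1.371 + 2.139 = 3.510 km/s.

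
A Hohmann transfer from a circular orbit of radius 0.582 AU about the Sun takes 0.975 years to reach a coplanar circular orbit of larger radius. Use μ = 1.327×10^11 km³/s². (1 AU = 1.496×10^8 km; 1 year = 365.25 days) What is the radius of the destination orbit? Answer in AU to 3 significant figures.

In km: r₁ = 0.582 × 1.496×10^8 = 8.70672×10^7 km.
Transfer time t = 0.975 years × 365.25 × 86400 s = 3.076866×10^7 s, and t = π√(a_t³/μ).
So a_t = (μ t²/π²)^(1/3) = (1.327×10^11 × (3.076866×10^7)² / π²)^(1/3) = 2.3349×10^8 km.
Since a_t = (r₁ + r₂)/2, r₂ = 2a_t − r₁ = 2×2.3349×10^8 − 8.70672×10^7 = 3.799128×10^8 km.
In AU: r₂ = 3.799128×10^8 / 1.496×10^8 = 2.54 AU.

r₂ = 2.54 AU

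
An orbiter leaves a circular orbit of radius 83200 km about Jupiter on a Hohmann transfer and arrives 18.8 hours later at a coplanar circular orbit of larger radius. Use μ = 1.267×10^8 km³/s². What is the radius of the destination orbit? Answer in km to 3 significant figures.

Transfer time t = 18.8 hours = 67680 s, and t = π√(a_t³/μ).
So a_t = (μ t²/π²)^(1/3) = (1.267×10^8 × (67680)² / π²)^(1/3) = 3.8887×10^5 km.
Since a_t = (r₁ + r₂)/2, r₂ = 2a_t − r₁ = 2×3.8887×10^5 − 83200 = 6.9454×10^5 km.

r₂ = 6.95×10^5 km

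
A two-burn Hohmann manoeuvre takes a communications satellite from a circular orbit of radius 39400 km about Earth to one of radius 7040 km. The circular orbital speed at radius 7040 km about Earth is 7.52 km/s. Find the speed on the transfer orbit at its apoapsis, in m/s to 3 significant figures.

From the circular-orbit relation v² = μ/r at r = 7040 km: μ = v²r = (7.52)² × 7040 = 3.98115×10^5 km³/s².
The Hohmann ellipse has a_t = (r₁ + r₂)/2 = 23220 km.
At apoapsis, r = 39400 km.
From the vis-viva equation, v = √[μ(2/r − 1/a_t)] = 1.750 km/s.

v = 1750 m/s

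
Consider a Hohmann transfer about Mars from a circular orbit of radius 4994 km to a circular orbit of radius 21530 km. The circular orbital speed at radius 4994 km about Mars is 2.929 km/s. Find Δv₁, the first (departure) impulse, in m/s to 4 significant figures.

From the circular-orbit relation v² = μ/r at r = 4994 km: μ = v²r = (2.929)² × 4994 = 42843.7 km³/s².
The Hohmann ellipse has a_t = (r₁ + r₂)/2 = 13262 km.
On the circular orbit at r = 4994 km, v_c = √(μ/r) = 2.929 km/s.
Vis-viva on the transfer ellipse at r = 4994 km gives v_t = √[μ(2/r − 1/a_t)] = 3.732 km/s.
Δv₁ = |v_t − v_c| = |3.732 − 2.929| = 0.8030 km/s.

Δv₁ = 803.0 m/s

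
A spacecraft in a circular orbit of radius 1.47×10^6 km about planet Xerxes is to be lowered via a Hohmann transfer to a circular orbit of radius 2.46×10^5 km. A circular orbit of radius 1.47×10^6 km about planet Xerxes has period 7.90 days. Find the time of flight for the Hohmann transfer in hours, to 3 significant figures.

From Kepler's third law T² = 4π²r³/μ at r = 1.47×10^6 km, T = 7.90 days = 7.90 × 86400 s = 6.8256×10^5 s: μ = 4π²r³/T² = 2.69172×10^8 km³/s².
Semi-major axis of the transfer orbit: a_t = (1.470×10^6 + 2.460×10^5)/2 = 8.580×10^5 km.
Half the transfer-orbit period gives t = π√(a_t³/μ) = 1.522×10^5 s.
Converting: 1.522×10^5 s ÷ 3600 s/hour = 42.3 hours.

t = 42.3 hours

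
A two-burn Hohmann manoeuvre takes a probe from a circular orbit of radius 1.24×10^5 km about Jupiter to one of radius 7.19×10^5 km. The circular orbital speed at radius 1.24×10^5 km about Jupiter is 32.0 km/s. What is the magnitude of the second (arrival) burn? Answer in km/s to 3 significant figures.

From the circular-orbit relation v² = μ/r at r = 1.24×10^5 km: μ = v²r = (32.0)² × 1.24×10^5 = 1.26976×10^8 km³/s².
The Hohmann ellipse has a_t = (r₁ + r₂)/2 = 4.215×10^5 km.
Circular speed at r = 7.190×10^5 km: v_c = √(μ/r) = 13.289 km/s.
Vis-viva on the transfer ellipse at r = 7.190×10^5 km gives v_t = √[μ(2/r − 1/a_t)] = 7.2079 km/s.
Δv₂ = |v_t − v_c| = |7.2079 − 13.289| = 6.081 km/s.

Δv₂ = 6.08 km/s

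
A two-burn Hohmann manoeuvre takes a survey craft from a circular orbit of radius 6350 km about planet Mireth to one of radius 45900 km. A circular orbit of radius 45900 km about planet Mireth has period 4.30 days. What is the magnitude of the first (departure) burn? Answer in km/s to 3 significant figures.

From Kepler's third law T² = 4π²r³/μ at r = 45900 km, T = 4.30 days = 4.30 × 86400 s = 3.7152×10^5 s: μ = 4π²r³/T² = 27658.8 km³/s².
Semi-major axis of the transfer orbit: a_t = (6350 + 45900)/2 = 26125 km.
On the circular orbit at r = 6350 km, v_c = √(μ/r) = 2.08704 km/s.
Transfer-orbit speed at the same r (vis-viva, a = a_t): v_t = √[μ(2/r − 1/a_t)] = 2.76636 km/s.
Δv₁ = |v_t − v_c| = |2.76636 − 2.08704| = 0.6793 km/s.

Δv₁ = 0.679 km/s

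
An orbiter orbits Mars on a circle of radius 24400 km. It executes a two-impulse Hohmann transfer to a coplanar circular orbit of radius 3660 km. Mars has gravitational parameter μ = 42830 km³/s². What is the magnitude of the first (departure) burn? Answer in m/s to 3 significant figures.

Δv₁ = 648 m/s

Semi-major axis of the transfer orbit: a_t = (24400 + 3660)/2 = 14030 km.
On the circular orbit at r = 24400 km, v_c = √(μ/r) = 1.3249 km/s.
Transfer-orbit speed at the same r (vis-viva, a = a_t): v_t = √[μ(2/r − 1/a_t)] = 0.67669 km/s.
Δv₁ = |v_t − v_c| = |0.67669 − 1.3249| = 0.6482 km/s.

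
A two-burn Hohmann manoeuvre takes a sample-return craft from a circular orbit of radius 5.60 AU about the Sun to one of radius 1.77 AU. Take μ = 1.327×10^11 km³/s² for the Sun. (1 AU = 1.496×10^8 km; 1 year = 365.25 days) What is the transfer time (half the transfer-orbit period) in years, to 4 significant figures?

In km: r₁ = 5.60 × 1.496×10^8 = 8.3776×10^8 km; r₂ = 1.77 × 1.496×10^8 = 2.64792×10^8 km.
Transfer-ellipse semi-major axis a_t = (r₁ + r₂)/2 = (8.3776×10^8 + 2.64792×10^8)/2 = 5.51276×10^8 km.
By Kepler's third law the transfer-orbit period is T = 2π√(a_t³/μ), so t = T/2 = 1.1163×10^8 s.
Converting: 1.1163×10^8 s ÷ 3.15576×10^7 s/year (365.25 × 86400) = 3.537 years.

t = 3.537 years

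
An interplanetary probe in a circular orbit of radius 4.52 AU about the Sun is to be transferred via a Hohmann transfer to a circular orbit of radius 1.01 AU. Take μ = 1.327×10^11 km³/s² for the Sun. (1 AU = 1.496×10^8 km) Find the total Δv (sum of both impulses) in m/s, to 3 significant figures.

In km: r₁ = 4.52 × 1.496×10^8 = 6.76192×10^8 km; r₂ = 1.01 × 1.496×10^8 = 1.51096×10^8 km.
Transfer-ellipse semi-major axis a_t = (r₁ + r₂)/2 = (6.76192×10^8 + 1.51096×10^8)/2 = 4.13644×10^8 km.
At r₁ the circular-orbit speed is v₁ = √(μ/r₁) = 14.009 km/s.
On the transfer ellipse at r₁, vis-viva equation gives v_a = √[μ(2/r₁ − 1/a_t)] = 8.4667 km/s.
First burn Δv₁ = |v_a − v₁| = 5.542 km/s.
Circular speed at r₂: v₂ = √(μ/r₂) = 29.6353 km/s.
Transfer-orbit speed at r₂: v_p = √[μ(2/r₂ − 1/a_t)] = 37.8905 km/s.
Second burn Δv₂ = |v₂ − v_p| = 8.255 km/s.
Total Δv = Δv₁ + Δv₂ = 13.80 km/s.

Δv = 13800 m/s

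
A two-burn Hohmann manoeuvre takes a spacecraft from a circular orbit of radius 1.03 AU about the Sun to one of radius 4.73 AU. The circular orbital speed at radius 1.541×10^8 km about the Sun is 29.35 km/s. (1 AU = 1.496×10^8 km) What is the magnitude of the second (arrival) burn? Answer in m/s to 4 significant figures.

Δv₂ = 5506 m/s

From the circular-orbit relation v² = μ/r at r = 1.541×10^8 km: μ = v²r = (29.35)² × 1.541×10^8 = 1.32745×10^11 km³/s².
In km: r₁ = 1.03 × 1.496×10^8 = 1.54088×10^8 km; r₂ = 4.73 × 1.496×10^8 = 7.07608×10^8 km.
Transfer-ellipse semi-major axis a_t = (r₁ + r₂)/2 = (1.54088×10^8 + 7.07608×10^8)/2 = 4.30848×10^8 km.
On the circular orbit at r = 7.07608×10^8 km, v_c = √(μ/r) = 13.697 km/s.
Vis-viva on the transfer ellipse at r = 7.07608×10^8 km gives v_t = √[μ(2/r − 1/a_t)] = 8.1910 km/s.
Δv₂ = |v_t − v_c| = |8.1910 − 13.697| = 5.506 km/s.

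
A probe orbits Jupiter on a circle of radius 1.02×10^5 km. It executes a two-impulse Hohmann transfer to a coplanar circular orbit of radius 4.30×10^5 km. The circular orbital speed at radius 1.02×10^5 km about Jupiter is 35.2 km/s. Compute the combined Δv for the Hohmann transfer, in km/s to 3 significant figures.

From the circular-orbit relation v² = μ/r at r = 1.02×10^5 km: μ = v²r = (35.2)² × 1.02×10^5 = 1.26382×10^8 km³/s².
The Hohmann ellipse has a_t = (r₁ + r₂)/2 = 2.660×10^5 km.
Circular speed at r₁: v₁ = √(μ/r₁) = √(1.26382×10^8/1.020×10^5) = 35.200 km/s.
On the transfer ellipse at r₁, v² = μ(2/r − 1/a) gives v_p = √[μ(2/r₁ − 1/a_t)] = 44.754 km/s.
First burn Δv₁ = |v_p − v₁| = 9.554 km/s.
Circular speed at r₂: v₂ = √(μ/r₂) = 17.144 km/s.
Transfer-orbit speed at r₂: v_a = √[μ(2/r₂ − 1/a_t)] = 10.616 km/s.
Second burn Δv₂ = |v₂ − v_a| = 6.528 km/s.
Total Δv = Δv₁ + Δv₂ = 16.08 km/s.

Δv = 16.1 km/s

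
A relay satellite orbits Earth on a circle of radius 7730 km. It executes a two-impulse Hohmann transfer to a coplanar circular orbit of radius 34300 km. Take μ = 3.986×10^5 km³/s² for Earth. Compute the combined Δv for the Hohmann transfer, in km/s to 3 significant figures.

Δv = 3.33 km/s

Semi-major axis of the transfer orbit: a_t = (7730 + 34300)/2 = 21015 km.
At r₁ the circular-orbit speed is v₁ = √(μ/r₁) = 7.1809 km/s.
Transfer-orbit speed at r₁ (v² = μ(2/r − 1/a)): v_p = √[μ(2/r₁ − 1/a_t)] = 9.1741 km/s.
First burn Δv₁ = |v_p − v₁| = 1.9932 km/s.
At r₂, v₂ = √(μ/r₂) = 3.4090 km/s.
Transfer-orbit speed at r₂: v_a = √[μ(2/r₂ − 1/a_t)] = 2.0675 km/s.
Second burn Δv₂ = |v₂ − v_a| = 1.3415 km/s.
Δv = Δv₁ + Δv₂ = 1.9932 + 1.3415 = 3.335 km/s.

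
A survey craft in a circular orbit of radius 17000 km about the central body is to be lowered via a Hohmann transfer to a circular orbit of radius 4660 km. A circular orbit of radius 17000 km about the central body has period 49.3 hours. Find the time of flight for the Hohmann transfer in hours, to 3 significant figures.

From Kepler's third law T² = 4π²r³/μ at r = 17000 km, T = 49.3 hours = 49.3 × 3600 s = 1.7748×10^5 s: μ = 4π²r³/T² = 6157.55 km³/s².
The Hohmann ellipse has a_t = (r₁ + r₂)/2 = 10830 km.
By Kepler's third law the transfer-orbit period is T = 2π√(a_t³/μ), so t = T/2 = 45120 s.
Converting: 45120 s ÷ 3600 s/hour = 12.5 hours.

t = 12.5 hours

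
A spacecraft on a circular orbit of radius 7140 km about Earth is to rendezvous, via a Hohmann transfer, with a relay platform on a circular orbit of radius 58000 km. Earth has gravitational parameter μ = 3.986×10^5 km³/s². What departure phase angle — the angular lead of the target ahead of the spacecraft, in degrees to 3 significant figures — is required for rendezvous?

φ = 104°

Transfer-ellipse semi-major axis a_t = (r₁ + r₂)/2 = (7140 + 58000)/2 = 32570 km.
Transfer time t = π√(a_t³/μ) = 29250 s.
The target's mean motion on its circular orbit is ω₂ = √(μ/r₂³) = 4.520×10^-5 rad/s.
Angle swept by the target during transfer: ω₂·t = 1.322 rad = 75.75°.
Arrival is 180° from departure on the ellipse, so φ = 180° − 75.75° = 104°.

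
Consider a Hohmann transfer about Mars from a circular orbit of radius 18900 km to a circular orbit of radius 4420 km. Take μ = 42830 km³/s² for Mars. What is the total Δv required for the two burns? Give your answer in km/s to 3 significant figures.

Δv = 1.43 km/s

Semi-major axis of the transfer orbit: a_t = (18900 + 4420)/2 = 11660 km.
At r₁ the circular-orbit speed is v₁ = √(μ/r₁) = 1.50537 km/s.
Transfer-orbit speed at r₁ (v² = μ(2/r − 1/a)): v_a = √[μ(2/r₁ − 1/a_t)] = 0.926840 km/s.
First burn Δv₁ = |v_a − v₁| = 0.5785 km/s.
Circular speed at r₂: v₂ = √(μ/r₂) = 3.1129 km/s.
Transfer-orbit speed at r₂: v_p = √[μ(2/r₂ − 1/a_t)] = 3.9632 km/s.
Second burn Δv₂ = |v₂ − v_p| = 0.8503 km/s.
Total Δv = Δv₁ + Δv₂ = 1.429 km/s.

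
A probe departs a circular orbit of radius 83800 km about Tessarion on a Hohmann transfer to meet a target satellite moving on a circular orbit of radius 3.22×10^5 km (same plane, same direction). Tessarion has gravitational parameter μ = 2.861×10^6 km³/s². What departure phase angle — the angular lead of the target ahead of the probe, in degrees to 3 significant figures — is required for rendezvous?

Semi-major axis of the transfer orbit: a_t = (83800 + 3.220×10^5)/2 = 2.029×10^5 km.
Transfer time t = π√(a_t³/μ) = 1.69752×10^5 s.
Target angular speed ω₂ = √(μ/r₂³) = 9.25710×10^-6 rad/s.
Angle swept by the target during transfer: ω₂·t = 1.57141 rad = 90.04°.
The probe traverses 180° on the transfer ellipse, so the target must lead by 180° − 90.04° = 90.0°.

φ = 90.0°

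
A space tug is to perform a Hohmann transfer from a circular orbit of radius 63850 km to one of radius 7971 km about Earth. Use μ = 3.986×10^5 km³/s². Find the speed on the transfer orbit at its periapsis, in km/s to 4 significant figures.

v = 9.429 km/s

Semi-major axis of the transfer orbit: a_t = (63850 + 7971)/2 = 35910.5 km.
At periapsis, r = 7971 km.
Applying v² = μ(2/r − 1/a_t): v = 9.429 km/s.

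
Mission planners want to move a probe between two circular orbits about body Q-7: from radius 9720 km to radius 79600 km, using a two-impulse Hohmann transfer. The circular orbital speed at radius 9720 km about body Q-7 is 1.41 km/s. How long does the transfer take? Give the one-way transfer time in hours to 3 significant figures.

t = 59.2 hours

From the circular-orbit relation v² = μ/r at r = 9720 km: μ = v²r = (1.41)² × 9720 = 19324.3 km³/s².
Semi-major axis of the transfer orbit: a_t = (9720 + 79600)/2 = 44660 km.
By Kepler's third law the transfer-orbit period is T = 2π√(a_t³/μ), so t = T/2 = 2.1329×10^5 s.
Converting: 2.1329×10^5 s ÷ 3600 s/hour = 59.2 hours.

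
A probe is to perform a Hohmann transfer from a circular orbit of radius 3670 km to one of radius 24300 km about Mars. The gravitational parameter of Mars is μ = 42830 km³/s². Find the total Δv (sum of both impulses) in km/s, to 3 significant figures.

Δv = 1.73 km/s

Semi-major axis of the transfer orbit: a_t = (3670 + 24300)/2 = 13985 km.
Circular speed at r₁: v₁ = √(μ/r₁) = √(42830/3670) = 3.4162 km/s.
Transfer-orbit speed at r₁ (v² = μ(2/r − 1/a)): v_p = √[μ(2/r₁ − 1/a_t)] = 4.5031 km/s.
First burn Δv₁ = |v_p − v₁| = 1.0869 km/s.
Circular speed at r₂: v₂ = √(μ/r₂) = 1.32761 km/s.
Transfer-orbit speed at r₂: v_a = √[μ(2/r₂ − 1/a_t)] = 0.680100 km/s.
Second burn Δv₂ = |v₂ − v_a| = 0.64751 km/s.
Δv = Δv₁ + Δv₂ = 1.0869 + 0.64751 = 1.734 km/s.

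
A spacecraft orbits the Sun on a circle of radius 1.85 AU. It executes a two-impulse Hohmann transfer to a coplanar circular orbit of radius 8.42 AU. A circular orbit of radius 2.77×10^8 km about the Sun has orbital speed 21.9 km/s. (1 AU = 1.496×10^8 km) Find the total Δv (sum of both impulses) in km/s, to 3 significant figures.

From the circular-orbit relation v² = μ/r at r = 2.77×10^8 km: μ = v²r = (21.9)² × 2.77×10^8 = 1.32852×10^11 km³/s².
In km: r₁ = 1.85 × 1.496×10^8 = 2.7676×10^8 km; r₂ = 8.42 × 1.496×10^8 = 1.259632×10^9 km.
The Hohmann ellipse has a_t = (r₁ + r₂)/2 = 7.68196×10^8 km.
At r₁ the circular-orbit speed is v₁ = √(μ/r₁) = 21.9095 km/s.
On the transfer ellipse at r₁, v² = μ(2/r − 1/a) gives v_p = √[μ(2/r₁ − 1/a_t)] = 28.0555 km/s.
First burn Δv₁ = |v_p − v₁| = 6.146 km/s.
At r₂, v₂ = √(μ/r₂) = 10.27 km/s.
Transfer-orbit speed at r₂: v_a = √[μ(2/r₂ − 1/a_t)] = 6.164 km/s.
Second burn Δv₂ = |v₂ − v_a| = 4.106 km/s.
Δv = Δv₁ + Δv₂ = 6.146 + 4.106 = 10.25 km/s.

Δv = 10.3 km/s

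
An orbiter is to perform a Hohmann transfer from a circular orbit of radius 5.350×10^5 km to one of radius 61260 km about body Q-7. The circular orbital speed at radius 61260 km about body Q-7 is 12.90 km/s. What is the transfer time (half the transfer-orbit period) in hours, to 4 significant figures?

t = 44.49 hours

From the circular-orbit relation v² = μ/r at r = 61260 km: μ = v²r = (12.90)² × 61260 = 1.01943×10^7 km³/s².
Semi-major axis of the transfer orbit: a_t = (5.350×10^5 + 61260)/2 = 2.9813×10^5 km.
By Kepler's third law the transfer-orbit period is T = 2π√(a_t³/μ), so t = T/2 = 1.6017×10^5 s.
Converting: 1.6017×10^5 s ÷ 3600 s/hour = 44.49 hours.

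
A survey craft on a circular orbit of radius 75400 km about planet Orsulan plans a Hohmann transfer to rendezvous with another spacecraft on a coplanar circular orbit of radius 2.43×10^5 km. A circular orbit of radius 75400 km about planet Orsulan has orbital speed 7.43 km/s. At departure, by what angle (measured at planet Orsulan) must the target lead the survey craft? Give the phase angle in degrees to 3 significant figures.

φ = 84.5°

From the circular-orbit relation v² = μ/r at r = 75400 km: μ = v²r = (7.43)² × 75400 = 4.16245×10^6 km³/s².
Semi-major axis of the transfer orbit: a_t = (75400 + 2.430×10^5)/2 = 1.592×10^5 km.
Transfer time t = π√(a_t³/μ) = 97811.51 s.
Target angular speed ω₂ = √(μ/r₂³) = 1.703198×10^-5 rad/s.
Angle swept by the target during transfer: ω₂·t = 1.665924 rad = 95.4504°.
The survey craft traverses 180° on the transfer ellipse, so the target must lead by 180° − 95.4504° = 84.5°.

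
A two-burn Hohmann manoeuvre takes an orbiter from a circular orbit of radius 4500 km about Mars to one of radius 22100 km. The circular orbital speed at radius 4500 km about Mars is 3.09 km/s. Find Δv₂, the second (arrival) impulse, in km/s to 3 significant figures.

Δv₂ = 0.583 km/s

From the circular-orbit relation v² = μ/r at r = 4500 km: μ = v²r = (3.09)² × 4500 = 42966.4 km³/s².
Semi-major axis of the transfer orbit: a_t = (4500 + 22100)/2 = 13300 km.
On the circular orbit at r = 22100 km, v_c = √(μ/r) = 1.39434 km/s.
Vis-viva on the transfer ellipse at r = 22100 km gives v_t = √[μ(2/r − 1/a_t)] = 0.811053 km/s.
Δv₂ = |v_t − v_c| = |0.811053 − 1.39434| = 0.5833 km/s.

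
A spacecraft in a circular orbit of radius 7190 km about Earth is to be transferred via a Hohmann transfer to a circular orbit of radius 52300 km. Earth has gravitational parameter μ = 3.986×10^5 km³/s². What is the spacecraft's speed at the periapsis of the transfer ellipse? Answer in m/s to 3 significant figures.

The Hohmann ellipse has a_t = (r₁ + r₂)/2 = 29745 km.
The periapsis of the transfer ellipse is at r = 7190 km.
Vis-viva: v = √[μ(2/r − 1/a_t)] = √[3.986×10^5 × (2/7190 − 1/29745)] = 9.873 km/s.

v = 9870 m/s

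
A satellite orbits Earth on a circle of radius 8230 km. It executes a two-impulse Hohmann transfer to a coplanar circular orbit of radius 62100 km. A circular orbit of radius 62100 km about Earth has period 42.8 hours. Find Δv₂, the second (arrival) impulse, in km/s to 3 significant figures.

From Kepler's third law T² = 4π²r³/μ at r = 62100 km, T = 42.8 hours = 42.8 × 3600 s = 1.5408×10^5 s: μ = 4π²r³/T² = 3.98237×10^5 km³/s².
Transfer-ellipse semi-major axis a_t = (r₁ + r₂)/2 = (8230 + 62100)/2 = 35165 km.
Circular speed at r = 62100 km: v_c = √(μ/r) = 2.532 km/s.
Vis-viva on the transfer ellipse at r = 62100 km gives v_t = √[μ(2/r − 1/a_t)] = 1.225 km/s.
Δv₂ = |v_t − v_c| = |1.225 − 2.532| = 1.307 km/s.

Δv₂ = 1.31 km/s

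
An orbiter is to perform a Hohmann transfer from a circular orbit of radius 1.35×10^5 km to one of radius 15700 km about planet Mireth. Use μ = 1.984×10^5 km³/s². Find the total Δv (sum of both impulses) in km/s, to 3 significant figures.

Δv = 1.86 km/s

Semi-major axis of the transfer orbit: a_t = (1.350×10^5 + 15700)/2 = 75350 km.
At r₁ the circular-orbit speed is v₁ = √(μ/r₁) = 1.2123 km/s.
On the transfer ellipse at r₁, vis-viva equation gives v_a = √[μ(2/r₁ − 1/a_t)] = 0.55337 km/s.
First burn Δv₁ = |v_a − v₁| = 0.6589 km/s.
Circular speed at r₂: v₂ = √(μ/r₂) = 3.555 km/s.
Transfer-orbit speed at r₂: v_p = √[μ(2/r₂ − 1/a_t)] = 4.758 km/s.
Second burn Δv₂ = |v₂ − v_p| = 1.203 km/s.
Δv = Δv₁ + Δv₂ = 0.6589 + 1.203 = 1.862 km/s.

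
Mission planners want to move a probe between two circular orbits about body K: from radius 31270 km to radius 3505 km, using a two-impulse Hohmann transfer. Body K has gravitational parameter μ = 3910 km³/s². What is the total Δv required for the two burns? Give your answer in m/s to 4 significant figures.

Δv = 555.1 m/s

Semi-major axis of the transfer orbit: a_t = (31270 + 3505)/2 = 17387.5 km.
At r₁ the circular-orbit speed is v₁ = √(μ/r₁) = 0.35361 km/s.
Transfer-orbit speed at r₁ (vis-viva): v_a = √[μ(2/r₁ − 1/a_t)] = 0.15876 km/s.
First burn Δv₁ = |v_a − v₁| = 0.19485 km/s.
At r₂, v₂ = √(μ/r₂) = 1.056196 km/s.
Transfer-orbit speed at r₂: v_p = √[μ(2/r₂ − 1/a_t)] = 1.416412 km/s.
Second burn Δv₂ = |v₂ − v_p| = 0.36022 km/s.
Total Δv = Δv₁ + Δv₂ = 0.5551 km/s.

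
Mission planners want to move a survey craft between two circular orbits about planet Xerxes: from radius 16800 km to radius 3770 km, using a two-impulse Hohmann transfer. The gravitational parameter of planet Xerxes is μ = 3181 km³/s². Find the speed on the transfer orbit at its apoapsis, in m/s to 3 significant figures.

v = 263 m/s

Transfer-ellipse semi-major axis a_t = (r₁ + r₂)/2 = (16800 + 3770)/2 = 10285 km.
The apoapsis of the transfer ellipse is at r = 16800 km.
From the vis-viva equation, v = √[μ(2/r − 1/a_t)] = 0.2634 km/s.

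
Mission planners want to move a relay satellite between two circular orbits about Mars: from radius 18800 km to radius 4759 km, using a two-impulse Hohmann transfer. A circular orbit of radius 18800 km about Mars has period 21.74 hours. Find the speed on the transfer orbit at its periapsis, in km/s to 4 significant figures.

v = 3.790 km/s

From Kepler's third law T² = 4π²r³/μ at r = 18800 km, T = 21.74 hours = 21.74 × 3600 s = 78264 s: μ = 4π²r³/T² = 42826.2 km³/s².
Semi-major axis of the transfer orbit: a_t = (18800 + 4759)/2 = 11779.5 km.
At periapsis, r = 4759 km.
Vis-viva: v = √[μ(2/r − 1/a_t)] = √[42826.2 × (2/4759 − 1/11779.5)] = 3.790 km/s.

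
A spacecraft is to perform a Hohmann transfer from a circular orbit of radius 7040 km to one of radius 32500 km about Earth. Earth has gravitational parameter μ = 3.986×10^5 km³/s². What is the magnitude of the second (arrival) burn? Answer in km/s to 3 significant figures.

Δv₂ = 1.41 km/s

The Hohmann ellipse has a_t = (r₁ + r₂)/2 = 19770 km.
Circular speed at r = 32500 km: v_c = √(μ/r) = 3.502 km/s.
Vis-viva on the transfer ellipse at r = 32500 km gives v_t = √[μ(2/r − 1/a_t)] = 2.090 km/s.
Δv₂ = |v_t − v_c| = |2.090 − 3.502| = 1.412 km/s.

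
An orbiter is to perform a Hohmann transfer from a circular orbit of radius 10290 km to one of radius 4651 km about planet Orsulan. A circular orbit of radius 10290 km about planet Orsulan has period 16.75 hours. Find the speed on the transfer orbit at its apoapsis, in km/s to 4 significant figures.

v = 0.8460 km/s

From Kepler's third law T² = 4π²r³/μ at r = 10290 km, T = 16.75 hours = 16.75 × 3600 s = 60300 s: μ = 4π²r³/T² = 11829.6 km³/s².
Semi-major axis of the transfer orbit: a_t = (10290 + 4651)/2 = 7470.5 km.
At apoapsis, r = 10290 km.
Applying v² = μ(2/r − 1/a_t): v = 0.8460 km/s.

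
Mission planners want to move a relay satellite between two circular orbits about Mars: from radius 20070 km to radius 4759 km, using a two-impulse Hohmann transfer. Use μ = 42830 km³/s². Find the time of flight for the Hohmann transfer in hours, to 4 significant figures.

The Hohmann ellipse has a_t = (r₁ + r₂)/2 = 12414.5 km.
Transfer time t = π√(a_t³/μ) = π√((12414.5)³ / 42830) = 21000 s.
Converting: 21000 s ÷ 3600 s/hour = 5.833 hours.

t = 5.833 hours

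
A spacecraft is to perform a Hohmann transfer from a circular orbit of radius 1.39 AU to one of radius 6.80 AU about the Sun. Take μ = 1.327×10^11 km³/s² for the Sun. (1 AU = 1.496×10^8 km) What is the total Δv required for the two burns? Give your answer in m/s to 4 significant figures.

Δv = 12060 m/s

In km: r₁ = 1.39 × 1.496×10^8 = 2.07944×10^8 km; r₂ = 6.80 × 1.496×10^8 = 1.01728×10^9 km.
The Hohmann ellipse has a_t = (r₁ + r₂)/2 = 6.12612×10^8 km.
Circular speed at r₁: v₁ = √(μ/r₁) = √(1.327×10^11/2.07944×10^8) = 25.262 km/s.
On the transfer ellipse at r₁, vis-viva gives v_p = √[μ(2/r₁ − 1/a_t)] = 32.553 km/s.
First burn Δv₁ = |v_p − v₁| = 7.291 km/s.
Circular speed at r₂: v₂ = √(μ/r₂) = 11.421 km/s.
Transfer-orbit speed at r₂: v_a = √[μ(2/r₂ − 1/a_t)] = 6.6542 km/s.
Second burn Δv₂ = |v₂ − v_a| = 4.767 km/s.
Total Δv = Δv₁ + Δv₂ = 12.06 km/s.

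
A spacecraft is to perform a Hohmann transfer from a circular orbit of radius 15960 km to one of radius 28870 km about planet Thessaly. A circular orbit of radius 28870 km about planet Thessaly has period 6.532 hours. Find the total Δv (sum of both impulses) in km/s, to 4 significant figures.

Δv = 2.604 km/s

From Kepler's third law T² = 4π²r³/μ at r = 28870 km, T = 6.532 hours = 6.532 × 3600 s = 23515.2 s: μ = 4π²r³/T² = 1.71792×10^6 km³/s².
Transfer-ellipse semi-major axis a_t = (r₁ + r₂)/2 = (15960 + 28870)/2 = 22415 km.
At r₁ the circular-orbit speed is v₁ = √(μ/r₁) = 10.375 km/s.
On the transfer ellipse at r₁, vis-viva equation gives v_p = √[μ(2/r₁ − 1/a_t)] = 11.774 km/s.
First burn Δv₁ = |v_p − v₁| = 1.399 km/s.
At r₂, v₂ = √(μ/r₂) = 7.714 km/s.
Transfer-orbit speed at r₂: v_a = √[μ(2/r₂ − 1/a_t)] = 6.509 km/s.
Second burn Δv₂ = |v₂ − v_a| = 1.205 km/s.
Δv = Δv₁ + Δv₂ = 1.399 + 1.205 = 2.604 km/s.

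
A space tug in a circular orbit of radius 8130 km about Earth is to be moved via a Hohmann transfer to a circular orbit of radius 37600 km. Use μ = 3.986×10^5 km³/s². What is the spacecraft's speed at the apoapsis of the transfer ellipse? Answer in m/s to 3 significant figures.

Semi-major axis of the transfer orbit: a_t = (8130 + 37600)/2 = 22865 km.
The apoapsis of the transfer ellipse is at r = 37600 km.
Vis-viva: v = √[μ(2/r − 1/a_t)] = √[3.986×10^5 × (2/37600 − 1/22865)] = 1.941 km/s.

v = 1940 m/s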